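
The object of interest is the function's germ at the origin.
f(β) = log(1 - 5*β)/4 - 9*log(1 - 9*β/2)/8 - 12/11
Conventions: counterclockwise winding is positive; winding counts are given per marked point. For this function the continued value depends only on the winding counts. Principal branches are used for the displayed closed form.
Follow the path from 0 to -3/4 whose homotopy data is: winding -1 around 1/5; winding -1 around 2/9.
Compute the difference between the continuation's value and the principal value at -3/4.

Continued minus principal equals (7/4)*pi*i.

The rational part is single-valued and drops out of the difference; each branch term changes only by its own monodromy.
(1/4)*log(1 - β/(1/5)): each positive loop around 1/5 adds 2*pi*i to the log, so winding -1 contributes (1/4)*(-1)*2*pi*i = -(1/2)*pi*i.
(-9/8)*log(1 - β/(2/9)): each positive loop around 2/9 adds 2*pi*i to the log, so winding -1 contributes (-9/8)*(-1)*2*pi*i = (9/4)*pi*i.
Summing the contributions at β = -3/4 gives (7/4)*pi*i.


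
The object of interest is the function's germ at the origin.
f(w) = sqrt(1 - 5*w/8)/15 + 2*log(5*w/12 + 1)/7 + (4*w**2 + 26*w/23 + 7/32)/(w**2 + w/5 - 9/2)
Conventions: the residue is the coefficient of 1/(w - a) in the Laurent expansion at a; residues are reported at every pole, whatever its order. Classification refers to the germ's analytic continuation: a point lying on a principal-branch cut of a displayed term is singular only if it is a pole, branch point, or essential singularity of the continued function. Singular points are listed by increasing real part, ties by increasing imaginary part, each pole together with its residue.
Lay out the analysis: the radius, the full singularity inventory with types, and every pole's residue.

Radius of convergence at 0: 8/5.
At -12/5: a logarithmic branch point.
At -1/10 - (1/10)*sqrt(451): a pole of order 1; residue 19/115 - (334617/1659680)*sqrt(451).
At 8/5: an algebraic (square-root) branch point.
At -1/10 + (1/10)*sqrt(451): a pole of order 1; residue 19/115 + (334617/1659680)*sqrt(451).

Denominator factor (w**2 + w/5 - 9/2): discriminant 451/25, real irrational roots -1/10 + (1/10)*sqrt(451) and -1/10 - (1/10)*sqrt(451); poles of order 1, moduli -1/10 + (1/10)*sqrt(451) and 1/10 + (1/10)*sqrt(451).
Branch term (2/7)*log(1 - w/(-12/5)): its argument vanishes at w = -12/5, a logarithmic branch point, modulus 12/5.
Branch term (1/15)*sqrt(1 - w/(8/5)): its argument vanishes at w = 8/5, a square-root branch point, modulus 8/5.
The radius of convergence is the smallest modulus among the singular points: 8/5.
The branch terms are analytic at -1/10 - (1/10)*sqrt(451) and contribute nothing to the residue; only the rational part matters.
The factor w**2 + w/5 - 9/2 splits as (w - a)(w - a') with a = -1/10 - (1/10)*sqrt(451), a' = -1/10 + (1/10)*sqrt(451). At the order-1 pole a set g(w) = (w - a)*(rational part) = [4*w**2 + 26*w/23 + 7/32] / (w - a').
Simple pole: residue = g(a) at a = -1/10 - (1/10)*sqrt(451), which is 19/115 - (334617/1659680)*sqrt(451).
The branch terms are analytic at -1/10 + (1/10)*sqrt(451) and contribute nothing to the residue; only the rational part matters.
The factor w**2 + w/5 - 9/2 splits as (w - a)(w - a') with a = -1/10 + (1/10)*sqrt(451), a' = -1/10 - (1/10)*sqrt(451). At the order-1 pole a set g(w) = (w - a)*(rational part) = [4*w**2 + 26*w/23 + 7/32] / (w - a').
Simple pole: residue = g(a) at a = -1/10 + (1/10)*sqrt(451), which is 19/115 + (334617/1659680)*sqrt(451).
List the singular points by increasing real part (a conjugate pair: the negative imaginary part first).


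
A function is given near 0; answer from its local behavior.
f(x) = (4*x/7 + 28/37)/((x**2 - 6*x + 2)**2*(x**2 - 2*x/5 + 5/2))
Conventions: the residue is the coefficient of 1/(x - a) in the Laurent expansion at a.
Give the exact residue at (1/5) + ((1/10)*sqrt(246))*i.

The residue is (-25204040/5493608337) + ((28350320/225237941817)*sqrt(246))*i.

The factor x**2 - 2*x/5 + 5/2 splits as (x - a)(x - a') with a = (1/5) + ((1/10)*sqrt(246))*i, a' = (1/5) - ((1/10)*sqrt(246))*i. At the order-1 pole a set g(x) = (x - a)*f(x) = [(4*x/7 + 28/37)/(x**2 - 6*x + 2)**2] / (x - a').
Simple pole: residue = g(a) at a = (1/5) + ((1/10)*sqrt(246))*i, which is (-25204040/5493608337) + ((28350320/225237941817)*sqrt(246))*i.


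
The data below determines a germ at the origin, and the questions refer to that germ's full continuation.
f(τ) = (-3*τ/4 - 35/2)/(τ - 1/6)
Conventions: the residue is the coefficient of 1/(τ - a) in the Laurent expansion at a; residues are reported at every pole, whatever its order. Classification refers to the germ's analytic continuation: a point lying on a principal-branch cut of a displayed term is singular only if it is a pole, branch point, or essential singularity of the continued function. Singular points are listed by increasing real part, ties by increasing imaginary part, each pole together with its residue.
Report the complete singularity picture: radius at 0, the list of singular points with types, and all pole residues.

Denominator factor (τ - 1/6): pole of order 1 at 1/6, modulus 1/6.
The radius of convergence is the smallest modulus among the singular points: 1/6.
At the order-1 pole 1/6 set g(τ) = (τ - (1/6))*f(τ) = -3*τ/4 - 35/2.
Simple pole: residue = g(a) at a = 1/6, which is -141/8.

Radius of convergence at 0: 1/6.
At 1/6: a pole of order 1; residue -141/8.


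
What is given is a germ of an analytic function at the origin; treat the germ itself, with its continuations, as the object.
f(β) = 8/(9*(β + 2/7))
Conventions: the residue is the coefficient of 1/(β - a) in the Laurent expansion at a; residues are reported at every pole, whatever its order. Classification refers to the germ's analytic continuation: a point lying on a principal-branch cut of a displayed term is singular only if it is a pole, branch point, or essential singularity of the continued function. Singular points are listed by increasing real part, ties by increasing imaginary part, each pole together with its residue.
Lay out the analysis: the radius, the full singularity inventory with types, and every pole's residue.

Radius of convergence at 0: 2/7.
At -2/7: a pole of order 1; residue 8/9.

Denominator factor (β + 2/7): pole of order 1 at -2/7, modulus 2/7.
The radius of convergence is the smallest modulus among the singular points: 2/7.
At the order-1 pole -2/7 set g(β) = (β - (-2/7))*f(β) = 8/9.
Simple pole: residue = g(a) at a = -2/7, which is 8/9.


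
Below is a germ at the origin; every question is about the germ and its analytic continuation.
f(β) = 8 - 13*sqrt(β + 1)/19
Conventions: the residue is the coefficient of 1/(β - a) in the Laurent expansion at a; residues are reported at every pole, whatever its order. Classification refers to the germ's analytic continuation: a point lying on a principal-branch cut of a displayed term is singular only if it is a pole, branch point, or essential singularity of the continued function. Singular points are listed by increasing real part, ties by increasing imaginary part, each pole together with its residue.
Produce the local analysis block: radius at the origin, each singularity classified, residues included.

Radius of convergence at 0: 1.
At -1: an algebraic (square-root) branch point.

Branch term (-13/19)*sqrt(1 - β/(-1)): its argument vanishes at β = -1, a square-root branch point, modulus 1.
The radius of convergence is the smallest modulus among the singular points: 1.


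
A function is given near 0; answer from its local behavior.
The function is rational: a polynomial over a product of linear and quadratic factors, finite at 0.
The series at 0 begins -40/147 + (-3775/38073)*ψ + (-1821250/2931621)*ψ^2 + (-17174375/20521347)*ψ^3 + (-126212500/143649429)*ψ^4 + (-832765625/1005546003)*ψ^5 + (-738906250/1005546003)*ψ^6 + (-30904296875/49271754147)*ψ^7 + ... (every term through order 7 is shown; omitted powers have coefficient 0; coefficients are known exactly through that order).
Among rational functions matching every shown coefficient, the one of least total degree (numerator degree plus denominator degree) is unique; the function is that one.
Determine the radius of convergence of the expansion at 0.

No rational of total degree below 4 reproduces all 8 coefficients; solving the [2/2] Pade equations on them gives f(ψ) = (-40*ψ**2/33 + 21*ψ/37 - 8/15)/(ψ - 7/5)**2, whose expansion matches every shown term.
Denominator factor (ψ - 7/5)^2: pole of order 2 at 7/5, modulus 7/5.
The radius of convergence is the smallest modulus among the singular points: 7/5.

The radius of convergence is 7/5.


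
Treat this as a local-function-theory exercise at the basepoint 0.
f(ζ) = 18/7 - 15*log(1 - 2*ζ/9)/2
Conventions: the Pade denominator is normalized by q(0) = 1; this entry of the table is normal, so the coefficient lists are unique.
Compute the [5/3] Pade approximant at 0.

Taylor coefficients needed (expand at 0): a_0 = 18/7, a_1 = 5/3, a_2 = 5/27, a_3 = 20/729, a_4 = 10/2187, a_5 = 16/19683, a_6 = 80/531441, a_7 = 320/11160261, a_8 = 80/14348907.
Write the denominator as Q(ζ) = 1 + q1*ζ + q2*ζ^2 + q3*ζ^3. Requiring Q*f - P = O(ζ^9) with deg P <= 5 kills the coefficients of ζ^6..ζ^8 in Q*f:
  ζ^6: a_6 + q1*a_5 + q2*a_4 + q3*a_3 = 0, i.e. 80/531441 + (16/19683)*q1 + (10/2187)*q2 + (20/729)*q3 = 0.
  ζ^7: a_7 + q1*a_6 + q2*a_5 + q3*a_4 = 0, i.e. 320/11160261 + (80/531441)*q1 + (16/19683)*q2 + (10/2187)*q3 = 0.
  ζ^8: a_8 + q1*a_7 + q2*a_6 + q3*a_5 = 0, i.e. 80/14348907 + (320/11160261)*q1 + (80/531441)*q2 + (16/19683)*q3 = 0.
Solving this linear system: q1 = -5/12, q2 = 10/189, q3 = -10/5103.
The numerator is Q*f truncated at degree 5: P0 = a_0 = 18/7; P1 = a_1 + q1*a_0 = 25/42; P2 = a_2 + q1*a_1 + q2*a_0 = -1975/5292; P3 = a_3 + q1*a_2 + q2*a_1 + q3*a_0 = 4775/142884; P4 = a_4 + q1*a_3 + q2*a_2 + q3*a_1 = -5/15309; P5 = a_5 + q1*a_4 + q2*a_3 + q3*a_2 = -1/275562.

The Pade approximant has numerator coefficients [18/7, 25/42, -1975/5292, 4775/142884, -5/15309, -1/275562]; denominator coefficients [1, -5/12, 10/189, -10/5103].


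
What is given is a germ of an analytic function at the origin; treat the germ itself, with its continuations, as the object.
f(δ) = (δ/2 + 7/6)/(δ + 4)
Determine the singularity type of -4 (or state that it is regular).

The denominator factor δ + 4 vanishes at -4 and appears to the power 1; the numerator there equals -5/6, nonzero, and no other factor vanishes.
Hence a pole whose order is the multiplicity, 1.

The point is a pole of order 1.


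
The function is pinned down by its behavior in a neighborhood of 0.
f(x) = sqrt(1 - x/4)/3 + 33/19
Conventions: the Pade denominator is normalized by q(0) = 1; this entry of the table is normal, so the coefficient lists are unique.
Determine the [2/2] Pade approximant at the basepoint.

The Pade approximant has numerator coefficients [118/57, -49/114, 97/7296]; denominator coefficients [1, -3/16, 1/256].

Taylor coefficients needed (expand at 0): a_0 = 118/57, a_1 = -1/24, a_2 = -1/384, a_3 = -1/3072, a_4 = -5/98304.
Write the denominator as Q(x) = 1 + q1*x + q2*x^2. Requiring Q*f - P = O(x^5) with deg P <= 2 kills the coefficients of x^3..x^4 in Q*f:
  x^3: a_3 + q1*a_2 + q2*a_1 = 0, i.e. -1/3072 + (-1/384)*q1 + (-1/24)*q2 = 0.
  x^4: a_4 + q1*a_3 + q2*a_2 = 0, i.e. -5/98304 + (-1/3072)*q1 + (-1/384)*q2 = 0.
Solving this linear system: q1 = -3/16, q2 = 1/256.
The numerator is Q*f truncated at degree 2: P0 = a_0 = 118/57; P1 = a_1 + q1*a_0 = -49/114; P2 = a_2 + q1*a_1 + q2*a_0 = 97/7296.


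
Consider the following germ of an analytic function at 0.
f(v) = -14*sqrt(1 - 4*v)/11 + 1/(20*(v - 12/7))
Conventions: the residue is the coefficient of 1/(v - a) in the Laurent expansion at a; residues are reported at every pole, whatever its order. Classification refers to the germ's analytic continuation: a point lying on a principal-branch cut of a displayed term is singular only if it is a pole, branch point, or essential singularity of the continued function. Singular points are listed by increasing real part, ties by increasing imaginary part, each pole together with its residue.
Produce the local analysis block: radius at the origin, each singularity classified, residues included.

Denominator factor (v - 12/7): pole of order 1 at 12/7, modulus 12/7.
Branch term (-14/11)*sqrt(1 - v/(1/4)): its argument vanishes at v = 1/4, a square-root branch point, modulus 1/4.
The radius of convergence is the smallest modulus among the singular points: 1/4.
The branch term is analytic at 12/7 and contributes nothing to the residue; only the rational part matters.
At the order-1 pole 12/7 set g(v) = (v - (12/7))*(rational part) = 1/20.
Simple pole: residue = g(a) at a = 12/7, which is 1/20.
List the singular points by increasing real part (a conjugate pair: the negative imaginary part first).

Radius of convergence at 0: 1/4.
At 1/4: an algebraic (square-root) branch point.
At 12/7: a pole of order 1; residue 1/20.


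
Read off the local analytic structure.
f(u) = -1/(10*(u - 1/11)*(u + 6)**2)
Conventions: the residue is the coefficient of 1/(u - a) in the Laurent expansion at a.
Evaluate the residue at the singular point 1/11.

The residue is -121/44890.

At the order-1 pole 1/11 set g(u) = (u - (1/11))*f(u) = -1/(10*(u + 6)**2).
Simple pole: residue = g(a) at a = 1/11, which is -121/44890.


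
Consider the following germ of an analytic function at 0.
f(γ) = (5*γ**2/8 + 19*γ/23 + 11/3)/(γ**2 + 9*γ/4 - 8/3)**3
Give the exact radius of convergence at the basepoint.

The radius of convergence is -9/8 + (1/24)*sqrt(2265).

Denominator factor (γ**2 + 9*γ/4 - 8/3)^3: discriminant 755/48, real irrational roots -9/8 + (1/24)*sqrt(2265) and -9/8 - (1/24)*sqrt(2265); poles of order 3, moduli -9/8 + (1/24)*sqrt(2265) and 9/8 + (1/24)*sqrt(2265).
The radius of convergence is the smallest modulus among the singular points: -9/8 + (1/24)*sqrt(2265).


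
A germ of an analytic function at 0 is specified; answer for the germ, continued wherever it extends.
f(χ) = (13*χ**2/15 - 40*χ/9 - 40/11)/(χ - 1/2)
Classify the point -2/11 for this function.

Denominator factors: χ - 1/2 = -15/22 at χ = -2/11 — none vanishes.
So the germ continues analytically to -2/11.

The point is a regular point.


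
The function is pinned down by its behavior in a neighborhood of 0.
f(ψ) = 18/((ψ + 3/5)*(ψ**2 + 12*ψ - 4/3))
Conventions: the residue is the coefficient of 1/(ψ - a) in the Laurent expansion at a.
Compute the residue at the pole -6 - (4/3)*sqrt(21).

The residue is 675/613 - (3645/17164)*sqrt(21).

The factor ψ**2 + 12*ψ - 4/3 splits as (ψ - a)(ψ - a') with a = -6 - (4/3)*sqrt(21), a' = -6 + (4/3)*sqrt(21). At the order-1 pole a set g(ψ) = (ψ - a)*f(ψ) = [18/(ψ + 3/5)] / (ψ - a').
Simple pole: residue = g(a) at a = -6 - (4/3)*sqrt(21), which is 675/613 - (3645/17164)*sqrt(21).


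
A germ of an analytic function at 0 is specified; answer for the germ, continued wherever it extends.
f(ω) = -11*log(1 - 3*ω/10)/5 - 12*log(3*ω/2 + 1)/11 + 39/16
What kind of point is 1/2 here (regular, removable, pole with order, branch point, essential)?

The point is a regular point.

There is no denominator, hence no pole anywhere.
Branch term log(1 - ω/(10/3)): argument at 1/2 is 17/20, nonzero, so 1/2 is not its branch point (a point on a principal cut is still regular for the continued germ).
Branch term log(1 - ω/(-2/3)): argument at 1/2 is 7/4, nonzero, so 1/2 is not its branch point (a point on a principal cut is still regular for the continued germ).
So the germ continues analytically to 1/2.


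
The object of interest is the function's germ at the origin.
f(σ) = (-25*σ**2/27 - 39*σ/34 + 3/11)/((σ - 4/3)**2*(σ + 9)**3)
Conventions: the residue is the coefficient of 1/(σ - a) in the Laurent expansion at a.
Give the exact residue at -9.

The residue is 84019/33425502.

At the order-3 pole -9 set g(σ) = (σ - (-9))^3*f(σ) = (-25*σ**2/27 - 39*σ/34 + 3/11)/(σ - 4/3)**2.
Order-3 pole: residue = g''(a)/2; g''(-9) = 84019/16712751, so the residue is 84019/33425502.


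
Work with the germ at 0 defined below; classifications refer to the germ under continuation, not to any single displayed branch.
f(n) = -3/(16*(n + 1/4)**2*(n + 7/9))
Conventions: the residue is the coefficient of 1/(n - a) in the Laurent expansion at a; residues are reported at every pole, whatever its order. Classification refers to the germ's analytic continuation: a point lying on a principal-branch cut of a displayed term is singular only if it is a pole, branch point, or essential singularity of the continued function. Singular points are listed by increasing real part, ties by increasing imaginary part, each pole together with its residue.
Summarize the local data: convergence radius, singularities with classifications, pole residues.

Denominator factor (n + 7/9): pole of order 1 at -7/9, modulus 7/9.
Denominator factor (n + 1/4)^2: pole of order 2 at -1/4, modulus 1/4.
The radius of convergence is the smallest modulus among the singular points: 1/4.
At the order-1 pole -7/9 set g(n) = (n - (-7/9))*f(n) = -3/(16*(n + 1/4)**2).
Simple pole: residue = g(a) at a = -7/9, which is -243/361.
At the order-2 pole -1/4 set g(n) = (n - (-1/4))^2*f(n) = -3/(16*(n + 7/9)).
Order-2 pole: residue = g'(a); g'(-1/4) = 243/361, so the residue is 243/361.
List the singular points by increasing real part (a conjugate pair: the negative imaginary part first).

Radius of convergence at 0: 1/4.
At -7/9: a pole of order 1; residue -243/361.
At -1/4: a pole of order 2; residue 243/361.


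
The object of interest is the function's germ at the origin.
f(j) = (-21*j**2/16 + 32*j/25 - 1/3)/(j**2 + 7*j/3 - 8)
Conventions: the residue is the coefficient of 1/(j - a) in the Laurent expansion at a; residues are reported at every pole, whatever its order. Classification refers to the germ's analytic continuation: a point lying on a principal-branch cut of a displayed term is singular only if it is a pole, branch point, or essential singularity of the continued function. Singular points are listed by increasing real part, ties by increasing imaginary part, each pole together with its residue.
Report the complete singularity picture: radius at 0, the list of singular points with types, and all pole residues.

Denominator factor (j**2 + 7*j/3 - 8): discriminant 337/9, real irrational roots -7/6 + (1/6)*sqrt(337) and -7/6 - (1/6)*sqrt(337); poles of order 1, moduli -7/6 + (1/6)*sqrt(337) and 7/6 + (1/6)*sqrt(337).
The radius of convergence is the smallest modulus among the singular points: -7/6 + (1/6)*sqrt(337).
The factor j**2 + 7*j/3 - 8 splits as (j - a)(j - a') with a = -7/6 - (1/6)*sqrt(337), a' = -7/6 + (1/6)*sqrt(337). At the order-1 pole a set g(j) = (j - a)*f(j) = [-21*j**2/16 + 32*j/25 - 1/3] / (j - a').
Simple pole: residue = g(a) at a = -7/6 - (1/6)*sqrt(337), which is 1737/800 + (38159/269600)*sqrt(337).
The factor j**2 + 7*j/3 - 8 splits as (j - a)(j - a') with a = -7/6 + (1/6)*sqrt(337), a' = -7/6 - (1/6)*sqrt(337). At the order-1 pole a set g(j) = (j - a)*f(j) = [-21*j**2/16 + 32*j/25 - 1/3] / (j - a').
Simple pole: residue = g(a) at a = -7/6 + (1/6)*sqrt(337), which is 1737/800 - (38159/269600)*sqrt(337).
List the singular points by increasing real part (a conjugate pair: the negative imaginary part first).

Radius of convergence at 0: -7/6 + (1/6)*sqrt(337).
At -7/6 - (1/6)*sqrt(337): a pole of order 1; residue 1737/800 + (38159/269600)*sqrt(337).
At -7/6 + (1/6)*sqrt(337): a pole of order 1; residue 1737/800 - (38159/269600)*sqrt(337).


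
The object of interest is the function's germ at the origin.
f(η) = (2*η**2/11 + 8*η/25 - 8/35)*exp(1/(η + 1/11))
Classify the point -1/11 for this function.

The point is an essential singularity.

The exponent 1/(η - (-1/11)) has a pole at -1/11, so exp(1/(η - (-1/11))) takes every nonzero value near it: an essential singularity (not a pole of any order).


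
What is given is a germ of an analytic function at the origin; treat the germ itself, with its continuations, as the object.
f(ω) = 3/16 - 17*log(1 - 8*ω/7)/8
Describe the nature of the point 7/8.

The term (-17/8)*log(1 - ω/(7/8)) has argument 1 - 7/8/(7/8) = 0 at 7/8: a logarithmic (infinitely-sheeted) branch point; the remaining terms are analytic or single-valued there.

The point is a logarithmic branch point.


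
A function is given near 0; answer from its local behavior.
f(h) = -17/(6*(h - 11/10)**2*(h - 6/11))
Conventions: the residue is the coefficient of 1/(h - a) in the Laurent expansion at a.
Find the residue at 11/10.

At the order-2 pole 11/10 set g(h) = (h - (11/10))^2*f(h) = -17/(6*(h - 6/11)).
Order-2 pole: residue = g'(a); g'(11/10) = 102850/11163, so the residue is 102850/11163.

The residue is 102850/11163.


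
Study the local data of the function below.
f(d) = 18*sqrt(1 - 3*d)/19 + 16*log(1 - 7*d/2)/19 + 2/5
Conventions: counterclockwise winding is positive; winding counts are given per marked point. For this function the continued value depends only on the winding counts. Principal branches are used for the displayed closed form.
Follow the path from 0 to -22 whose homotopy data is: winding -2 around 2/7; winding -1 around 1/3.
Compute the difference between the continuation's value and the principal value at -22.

The rational part is single-valued and drops out of the difference; each branch term changes only by its own monodromy.
(16/19)*log(1 - d/(2/7)): each positive loop around 2/7 adds 2*pi*i to the log, so winding -2 contributes (16/19)*(-2)*2*pi*i = -(64/19)*pi*i.
(18/19)*sqrt(1 - d/(1/3)): winding -1 is odd, the square root flips sign, contributing -2*(18/19)*sqrt(1 - (-22)/(1/3)) = -2*(18/19)*sqrt(67) = -(36/19)*sqrt(67).
Summing the contributions at d = -22 gives (-(36/19)*sqrt(67)) - ((64/19)*pi)*i.

Continued minus principal equals (-(36/19)*sqrt(67)) - ((64/19)*pi)*i.


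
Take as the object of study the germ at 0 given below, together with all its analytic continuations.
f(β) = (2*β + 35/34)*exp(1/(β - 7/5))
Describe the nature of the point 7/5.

The exponent 1/(β - (7/5)) has a pole at 7/5, so exp(1/(β - (7/5))) takes every nonzero value near it: an essential singularity (not a pole of any order).

The point is an essential singularity.


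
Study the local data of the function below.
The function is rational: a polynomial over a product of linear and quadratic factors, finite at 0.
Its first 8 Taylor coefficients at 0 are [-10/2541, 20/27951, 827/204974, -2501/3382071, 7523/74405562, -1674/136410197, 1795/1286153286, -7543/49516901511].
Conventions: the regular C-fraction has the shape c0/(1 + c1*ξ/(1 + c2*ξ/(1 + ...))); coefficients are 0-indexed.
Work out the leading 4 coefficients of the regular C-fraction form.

Taylor coefficients (read off): a_0 = -10/2541, a_1 = 20/27951, a_2 = 827/204974, a_3 = -2501/3382071.
c0 = a_0 = -10/2541. Peel one level at a time: if S = 1 + c*ξ/S' with S'(0) = 1, then c is the ξ-coefficient of S and S' = c*ξ/(S - 1).
S_1 = c0/f = 1 + (2/11)*ξ + (2561/2420)*ξ^2 + ...; c1 = 2/11.
S_2 = c1*ξ/(S_1 - 1) = 1 + (-2561/440)*ξ + (6355441/193600)*ξ^2 + ...; c2 = -2561/440.
S_3 = c2*ξ/(S_2 - 1) = 1 + (6355441/1126840)*ξ + ...; c3 = 6355441/1126840.

The regular C-fraction coefficients are [-10/2541, 2/11, -2561/440, 6355441/1126840].


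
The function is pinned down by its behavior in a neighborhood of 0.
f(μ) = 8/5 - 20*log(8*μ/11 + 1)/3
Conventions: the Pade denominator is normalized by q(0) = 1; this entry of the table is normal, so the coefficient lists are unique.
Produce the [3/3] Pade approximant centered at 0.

Taylor coefficients needed (expand at 0): a_0 = 8/5, a_1 = -160/33, a_2 = 640/363, a_3 = -10240/11979, a_4 = 20480/43923, a_5 = -131072/483153, a_6 = 2621440/15944049.
Write the denominator as Q(μ) = 1 + q1*μ + q2*μ^2 + q3*μ^3. Requiring Q*f - P = O(μ^7) with deg P <= 3 kills the coefficients of μ^4..μ^6 in Q*f:
  μ^4: a_4 + q1*a_3 + q2*a_2 + q3*a_1 = 0, i.e. 20480/43923 + (-10240/11979)*q1 + (640/363)*q2 + (-160/33)*q3 = 0.
  μ^5: a_5 + q1*a_4 + q2*a_3 + q3*a_2 = 0, i.e. -131072/483153 + (20480/43923)*q1 + (-10240/11979)*q2 + (640/363)*q3 = 0.
  μ^6: a_6 + q1*a_5 + q2*a_4 + q3*a_3 = 0, i.e. 2621440/15944049 + (-131072/483153)*q1 + (20480/43923)*q2 + (-10240/11979)*q3 = 0.
Solving this linear system: q1 = 12/11, q2 = 192/605, q3 = 128/6655.
The numerator is Q*f truncated at degree 3: P0 = a_0 = 8/5; P1 = a_1 + q1*a_0 = -512/165; P2 = a_2 + q1*a_1 + q2*a_0 = -27392/9075; P3 = a_3 + q1*a_2 + q2*a_1 + q3*a_0 = -131584/299475.

The Pade approximant has numerator coefficients [8/5, -512/165, -27392/9075, -131584/299475]; denominator coefficients [1, 12/11, 192/605, 128/6655].


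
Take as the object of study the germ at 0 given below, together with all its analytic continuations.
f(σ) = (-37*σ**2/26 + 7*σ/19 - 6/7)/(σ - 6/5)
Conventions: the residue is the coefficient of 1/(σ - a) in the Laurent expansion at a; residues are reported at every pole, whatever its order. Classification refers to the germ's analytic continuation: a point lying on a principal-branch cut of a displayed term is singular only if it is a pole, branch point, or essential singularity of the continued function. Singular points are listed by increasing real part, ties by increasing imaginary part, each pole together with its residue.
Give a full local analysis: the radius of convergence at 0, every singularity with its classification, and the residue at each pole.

Denominator factor (σ - 6/5): pole of order 1 at 6/5, modulus 6/5.
The radius of convergence is the smallest modulus among the singular points: 6/5.
At the order-1 pole 6/5 set g(σ) = (σ - (6/5))*f(σ) = -37*σ**2/26 + 7*σ/19 - 6/7.
Simple pole: residue = g(a) at a = 6/5, which is -106518/43225.

Radius of convergence at 0: 6/5.
At 6/5: a pole of order 1; residue -106518/43225.


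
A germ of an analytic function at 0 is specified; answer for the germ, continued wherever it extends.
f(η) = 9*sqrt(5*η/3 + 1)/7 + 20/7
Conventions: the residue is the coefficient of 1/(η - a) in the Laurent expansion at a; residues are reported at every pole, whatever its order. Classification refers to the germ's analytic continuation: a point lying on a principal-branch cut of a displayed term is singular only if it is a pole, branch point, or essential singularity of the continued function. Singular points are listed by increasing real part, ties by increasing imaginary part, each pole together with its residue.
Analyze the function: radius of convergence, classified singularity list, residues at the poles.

Branch term (9/7)*sqrt(1 - η/(-3/5)): its argument vanishes at η = -3/5, a square-root branch point, modulus 3/5.
The radius of convergence is the smallest modulus among the singular points: 3/5.

Radius of convergence at 0: 3/5.
At -3/5: an algebraic (square-root) branch point.


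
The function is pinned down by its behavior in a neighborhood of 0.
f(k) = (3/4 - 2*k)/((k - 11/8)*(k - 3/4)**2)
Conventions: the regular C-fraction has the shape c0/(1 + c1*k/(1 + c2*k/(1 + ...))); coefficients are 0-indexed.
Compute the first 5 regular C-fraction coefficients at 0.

Taylor coefficients (expand at 0): a_0 = -32/33, a_1 = -256/363, a_2 = 43520/35937, a_3 = 6496256/1185921, a_4 = 57303040/4348377.
c0 = a_0 = -32/33. Peel one level at a time: if S = 1 + c*k/S' with S'(0) = 1, then c is the k-coefficient of S and S' = c*k/(S - 1).
S_1 = c0/f = 1 + (-8/11)*k + (16/9)*k^2 + ...; c1 = -8/11.
S_2 = c1*k/(S_1 - 1) = 1 + (22/9)*k + (868/81)*k^2 + ...; c2 = 22/9.
S_3 = c2*k/(S_2 - 1) = 1 + (-434/99)*k + (-512/363)*k^2 + ...; c3 = -434/99.
S_4 = c3*k/(S_3 - 1) = 1 + (-768/2387)*k + ...; c4 = -768/2387.

The regular C-fraction coefficients are [-32/33, -8/11, 22/9, -434/99, -768/2387].


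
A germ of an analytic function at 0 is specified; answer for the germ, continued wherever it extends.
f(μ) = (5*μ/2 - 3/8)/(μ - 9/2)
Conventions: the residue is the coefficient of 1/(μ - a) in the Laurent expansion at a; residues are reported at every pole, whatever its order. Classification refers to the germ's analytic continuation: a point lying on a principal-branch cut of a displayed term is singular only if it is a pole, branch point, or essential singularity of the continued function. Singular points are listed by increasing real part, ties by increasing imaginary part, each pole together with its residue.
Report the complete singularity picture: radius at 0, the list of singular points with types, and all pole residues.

Radius of convergence at 0: 9/2.
At 9/2: a pole of order 1; residue 87/8.

Denominator factor (μ - 9/2): pole of order 1 at 9/2, modulus 9/2.
The radius of convergence is the smallest modulus among the singular points: 9/2.
At the order-1 pole 9/2 set g(μ) = (μ - (9/2))*f(μ) = 5*μ/2 - 3/8.
Simple pole: residue = g(a) at a = 9/2, which is 87/8.


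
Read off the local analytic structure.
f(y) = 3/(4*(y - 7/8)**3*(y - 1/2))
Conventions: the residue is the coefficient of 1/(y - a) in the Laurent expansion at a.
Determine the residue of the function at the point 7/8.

The residue is 128/9.

At the order-3 pole 7/8 set g(y) = (y - (7/8))^3*f(y) = 3/(4*(y - 1/2)).
Order-3 pole: residue = g''(a)/2; g''(7/8) = 256/9, so the residue is 128/9.


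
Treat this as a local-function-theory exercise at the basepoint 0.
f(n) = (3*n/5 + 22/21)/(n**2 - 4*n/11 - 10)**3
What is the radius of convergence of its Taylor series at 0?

Denominator factor (n**2 - 4*n/11 - 10)^3: discriminant 4856/121, real irrational roots 2/11 + (1/11)*sqrt(1214) and 2/11 - (1/11)*sqrt(1214); poles of order 3, moduli 2/11 + (1/11)*sqrt(1214) and -2/11 + (1/11)*sqrt(1214).
The radius of convergence is the smallest modulus among the singular points: -2/11 + (1/11)*sqrt(1214).

The radius of convergence is -2/11 + (1/11)*sqrt(1214).


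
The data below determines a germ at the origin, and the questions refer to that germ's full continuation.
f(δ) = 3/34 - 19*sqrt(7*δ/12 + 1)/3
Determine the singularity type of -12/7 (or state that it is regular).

The term (-19/3)*sqrt(1 - δ/(-12/7)) has argument 1 - -12/7/(-12/7) = 0 at -12/7: a square-root (algebraic, two-sheeted) branch point; the remaining terms are analytic or single-valued there.

The point is an algebraic (square-root) branch point.


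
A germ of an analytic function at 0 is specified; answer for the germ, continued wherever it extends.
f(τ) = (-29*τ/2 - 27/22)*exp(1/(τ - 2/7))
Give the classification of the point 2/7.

The point is an essential singularity.

The exponent 1/(τ - (2/7)) has a pole at 2/7, so exp(1/(τ - (2/7))) takes every nonzero value near it: an essential singularity (not a pole of any order).


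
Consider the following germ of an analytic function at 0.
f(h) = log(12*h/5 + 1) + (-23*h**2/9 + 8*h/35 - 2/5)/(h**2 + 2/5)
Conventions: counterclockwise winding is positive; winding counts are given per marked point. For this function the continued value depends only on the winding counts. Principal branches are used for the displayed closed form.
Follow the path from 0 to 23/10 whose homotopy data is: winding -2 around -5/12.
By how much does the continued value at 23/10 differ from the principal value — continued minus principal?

The rational part is single-valued and drops out of the difference; each branch term changes only by its own monodromy.
(1)*log(1 - h/(-5/12)): each positive loop around -5/12 adds 2*pi*i to the log, so winding -2 contributes (1)*(-2)*2*pi*i = -(4)*pi*i.
Summing the contributions at h = 23/10 gives -(4)*pi*i.

Continued minus principal equals -(4)*pi*i.


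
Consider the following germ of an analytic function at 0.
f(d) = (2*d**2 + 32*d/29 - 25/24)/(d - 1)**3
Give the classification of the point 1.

The point is a pole of order 3.

The denominator factor d - 1 vanishes at 1 and appears to the power 3; the numerator there equals 1435/696, nonzero, and no other factor vanishes.
Hence a pole whose order is the multiplicity, 3.


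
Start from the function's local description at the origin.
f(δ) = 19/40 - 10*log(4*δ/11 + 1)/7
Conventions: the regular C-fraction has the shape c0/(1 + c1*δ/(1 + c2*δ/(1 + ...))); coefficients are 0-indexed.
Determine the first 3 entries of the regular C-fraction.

Taylor coefficients (expand at 0): a_0 = 19/40, a_1 = -40/77, a_2 = 80/847.
c0 = a_0 = 19/40. Peel one level at a time: if S = 1 + c*δ/S' with S'(0) = 1, then c is the δ-coefficient of S and S' = c*δ/(S - 1).
S_1 = c0/f = 1 + (1600/1463)*δ + (2134400/2140369)*δ^2 + ...; c1 = 1600/1463.
S_2 = c1*δ/(S_1 - 1) = 1 + (-1334/1463)*δ + ...; c2 = -1334/1463.

The regular C-fraction coefficients are [19/40, 1600/1463, -1334/1463].


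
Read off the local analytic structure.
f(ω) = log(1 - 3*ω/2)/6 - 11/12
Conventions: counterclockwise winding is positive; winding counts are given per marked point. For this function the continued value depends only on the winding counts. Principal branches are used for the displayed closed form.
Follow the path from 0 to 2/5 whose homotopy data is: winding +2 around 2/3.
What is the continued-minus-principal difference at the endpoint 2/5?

The rational part is single-valued and drops out of the difference; each branch term changes only by its own monodromy.
(1/6)*log(1 - ω/(2/3)): each positive loop around 2/3 adds 2*pi*i to the log, so winding +2 contributes (1/6)*(2)*2*pi*i = (2/3)*pi*i.
Summing the contributions at ω = 2/5 gives (2/3)*pi*i.

Continued minus principal equals (2/3)*pi*i.


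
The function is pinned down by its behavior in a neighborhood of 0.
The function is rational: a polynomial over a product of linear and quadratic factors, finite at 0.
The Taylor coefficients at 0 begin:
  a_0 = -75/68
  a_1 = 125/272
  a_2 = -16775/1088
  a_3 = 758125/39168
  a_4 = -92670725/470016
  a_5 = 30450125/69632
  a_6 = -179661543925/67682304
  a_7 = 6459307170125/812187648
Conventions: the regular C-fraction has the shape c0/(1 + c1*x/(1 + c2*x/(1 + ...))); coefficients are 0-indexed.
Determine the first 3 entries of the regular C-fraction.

Taylor coefficients (read off): a_0 = -75/68, a_1 = 125/272, a_2 = -16775/1088.
c0 = a_0 = -75/68. Peel one level at a time: if S = 1 + c*x/S' with S'(0) = 1, then c is the x-coefficient of S and S' = c*x/(S - 1).
S_1 = c0/f = 1 + (5/12)*x + (-497/36)*x^2 + ...; c1 = 5/12.
S_2 = c1*x/(S_1 - 1) = 1 + (497/15)*x + ...; c2 = 497/15.

The regular C-fraction coefficients are [-75/68, 5/12, 497/15].


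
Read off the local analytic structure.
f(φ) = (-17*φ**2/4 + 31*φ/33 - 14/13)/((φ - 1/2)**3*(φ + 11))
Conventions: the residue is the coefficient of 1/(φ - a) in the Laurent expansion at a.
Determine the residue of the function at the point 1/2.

The residue is -164006/474513.

At the order-3 pole 1/2 set g(φ) = (φ - (1/2))^3*f(φ) = (-17*φ**2/4 + 31*φ/33 - 14/13)/(φ + 11).
Order-3 pole: residue = g''(a)/2; g''(1/2) = -328012/474513, so the residue is -164006/474513.


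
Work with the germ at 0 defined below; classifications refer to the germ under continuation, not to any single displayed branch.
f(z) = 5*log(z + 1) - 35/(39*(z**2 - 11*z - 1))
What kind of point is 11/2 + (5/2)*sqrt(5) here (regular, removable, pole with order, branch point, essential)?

The denominator factor z**2 - 11*z - 1 vanishes at 11/2 + (5/2)*sqrt(5) and appears to the power 1; the numerator there equals -35/39, nonzero, and no other factor vanishes.
The branch terms are analytic at this point.
Hence a pole whose order is the multiplicity, 1.

The point is a pole of order 1.


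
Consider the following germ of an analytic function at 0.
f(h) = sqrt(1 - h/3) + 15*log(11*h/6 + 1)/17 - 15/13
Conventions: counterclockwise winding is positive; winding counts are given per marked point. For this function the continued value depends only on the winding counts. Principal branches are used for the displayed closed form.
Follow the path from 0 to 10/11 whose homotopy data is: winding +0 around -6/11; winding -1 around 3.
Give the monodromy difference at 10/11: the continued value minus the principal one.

Continued minus principal equals -(2/33)*sqrt(759).

The rational part is single-valued and drops out of the difference; each branch term changes only by its own monodromy.
(15/17)*log(1 - h/(-6/11)): winding 0 around -6/11, so this term returns to its principal value, contribution 0.
(1)*sqrt(1 - h/(3)): winding -1 is odd, the square root flips sign, contributing -2*(1)*sqrt(1 - (10/11)/(3)) = -2*(1)*sqrt(23/33) = -(2/33)*sqrt(759).
Summing the contributions at h = 10/11 gives -(2/33)*sqrt(759).


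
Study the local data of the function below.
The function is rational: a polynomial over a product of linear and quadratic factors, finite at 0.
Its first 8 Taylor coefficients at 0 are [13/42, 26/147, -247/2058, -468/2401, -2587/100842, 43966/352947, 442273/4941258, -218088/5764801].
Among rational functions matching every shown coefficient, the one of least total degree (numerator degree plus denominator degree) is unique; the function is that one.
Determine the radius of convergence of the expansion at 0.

The radius of convergence is (1/5)*sqrt(35).

No rational of total degree below 2 reproduces all 8 coefficients; solving the [0/2] Pade equations on them gives f(μ) = 13/(30*(μ**2 - 4*μ/5 + 7/5)), whose expansion matches every shown term.
Denominator factor (μ**2 - 4*μ/5 + 7/5): discriminant -124/25, complex-conjugate roots (2/5) + ((1/5)*sqrt(31))*i and (2/5) - ((1/5)*sqrt(31))*i; poles of order 1, moduli (1/5)*sqrt(35) and (1/5)*sqrt(35).
The radius of convergence is the smallest modulus among the singular points: (1/5)*sqrt(35).


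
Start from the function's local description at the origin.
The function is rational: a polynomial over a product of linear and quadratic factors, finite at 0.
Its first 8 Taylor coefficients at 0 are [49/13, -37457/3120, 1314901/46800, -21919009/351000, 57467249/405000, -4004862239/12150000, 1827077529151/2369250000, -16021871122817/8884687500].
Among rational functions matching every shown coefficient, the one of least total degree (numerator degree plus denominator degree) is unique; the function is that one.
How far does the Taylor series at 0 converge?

The radius of convergence is 3/7.

No rational of total degree below 4 reproduces all 8 coefficients; solving the [1/3] Pade equations on them gives f(h) = (9*h/16 + 21/13)/((h + 3/7)*(h**2 + 6*h/5 + 1)), whose expansion matches every shown term.
Denominator factor (h + 3/7): pole of order 1 at -3/7, modulus 3/7.
Denominator factor (h**2 + 6*h/5 + 1): discriminant -64/25, complex-conjugate roots (-3/5) + (4/5)*i and (-3/5) - (4/5)*i; poles of order 1, moduli 1 and 1.
The radius of convergence is the smallest modulus among the singular points: 3/7.


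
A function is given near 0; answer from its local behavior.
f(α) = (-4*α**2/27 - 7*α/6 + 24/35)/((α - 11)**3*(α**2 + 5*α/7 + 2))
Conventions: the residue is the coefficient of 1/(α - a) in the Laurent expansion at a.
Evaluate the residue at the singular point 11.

At the order-3 pole 11 set g(α) = (α - (11))^3*f(α) = (-4*α**2/27 - 7*α/6 + 24/35)/(α**2 + 5*α/7 + 2).
Order-3 pole: residue = g''(a)/2; g''(11) = -3300693/3842876480, so the residue is -3300693/7685752960.

The residue is -3300693/7685752960.


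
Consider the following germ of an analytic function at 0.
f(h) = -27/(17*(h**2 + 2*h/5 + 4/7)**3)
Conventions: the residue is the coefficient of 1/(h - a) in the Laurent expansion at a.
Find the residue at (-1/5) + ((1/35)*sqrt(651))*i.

The factor h**2 + 2*h/5 + 4/7 splits as (h - a)(h - a') with a = (-1/5) + ((1/35)*sqrt(651))*i, a' = (-1/5) - ((1/35)*sqrt(651))*i. At the order-3 pole a set g(h) = (h - a)^3*f(h) = [-27/17] / (h - a')^3.
Order-3 pole: residue = g''(a)/2; g''((-1/5) + ((1/35)*sqrt(651))*i) = ((459375/4051576)*sqrt(651))*i, so the residue is ((459375/8103152)*sqrt(651))*i.

The residue is ((459375/8103152)*sqrt(651))*i.


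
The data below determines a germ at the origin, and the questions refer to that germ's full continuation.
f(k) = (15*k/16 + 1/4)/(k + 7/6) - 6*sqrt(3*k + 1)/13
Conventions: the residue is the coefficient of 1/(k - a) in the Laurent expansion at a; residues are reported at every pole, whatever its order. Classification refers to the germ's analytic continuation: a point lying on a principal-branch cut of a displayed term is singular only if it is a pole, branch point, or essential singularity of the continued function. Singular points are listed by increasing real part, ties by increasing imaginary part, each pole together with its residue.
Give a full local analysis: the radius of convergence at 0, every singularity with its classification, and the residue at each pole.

Denominator factor (k + 7/6): pole of order 1 at -7/6, modulus 7/6.
Branch term (-6/13)*sqrt(1 - k/(-1/3)): its argument vanishes at k = -1/3, a square-root branch point, modulus 1/3.
The radius of convergence is the smallest modulus among the singular points: 1/3.
The branch term is analytic at -7/6 and contributes nothing to the residue; only the rational part matters.
At the order-1 pole -7/6 set g(k) = (k - (-7/6))*(rational part) = 15*k/16 + 1/4.
Simple pole: residue = g(a) at a = -7/6, which is -27/32.
List the singular points by increasing real part (a conjugate pair: the negative imaginary part first).

Radius of convergence at 0: 1/3.
At -7/6: a pole of order 1; residue -27/32.
At -1/3: an algebraic (square-root) branch point.
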